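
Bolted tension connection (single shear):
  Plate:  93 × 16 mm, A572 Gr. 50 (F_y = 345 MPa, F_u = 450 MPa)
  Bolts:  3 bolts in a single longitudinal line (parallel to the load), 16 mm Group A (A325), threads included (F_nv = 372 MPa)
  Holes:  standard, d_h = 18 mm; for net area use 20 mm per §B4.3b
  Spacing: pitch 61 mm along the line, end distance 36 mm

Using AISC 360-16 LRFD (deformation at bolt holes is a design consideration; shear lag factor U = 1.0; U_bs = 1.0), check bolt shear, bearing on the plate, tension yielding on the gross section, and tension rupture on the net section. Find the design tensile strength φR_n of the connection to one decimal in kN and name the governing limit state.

168.3 kN (bolt shear governs)

Bolt shear: A_b = π(16)²/4 = 201.06 mm². φR_n = 0.75 × 372 × 201.06 × 3 × 1 = 168.3 kN.
Bearing (16 mm plate, F_u = 450 MPa): end bolts L_c = 36 − 18/2 = 27, R_n = min(1.2×27×16×450, 2.4×16×16×450) = 233.28 kN/bolt; interior L_c = 61 − 18 = 43, R_n = 276.48 kN/bolt. φR_n = 0.75 × (1×233.28 + 2×276.48) = 589.7 kN.
Tension yield (gross): A_g = 93×16 = 1488 mm². φR_n = 0.90 × 345 × 1488 = 462.0 kN.
Tension rupture (net): A_n = (93 − 1×20)×16 = 1168 mm² (U = 1.0, A_e = A_n). φR_n = 0.75 × 450 × 1168 = 394.2 kN.
Governing: min(168.3, 589.7, 462.0, 394.2) = 168.3 kN → bolt shear.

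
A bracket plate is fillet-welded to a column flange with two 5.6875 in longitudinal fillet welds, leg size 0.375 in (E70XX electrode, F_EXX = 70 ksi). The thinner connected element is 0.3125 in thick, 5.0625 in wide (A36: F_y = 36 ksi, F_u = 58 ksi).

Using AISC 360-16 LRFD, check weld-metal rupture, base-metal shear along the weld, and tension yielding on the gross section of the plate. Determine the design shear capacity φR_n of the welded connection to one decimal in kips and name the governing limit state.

Weld metal: throat = 0.707×0.375 = 0.26513 in, L = 2×5.6875 = 11.375 in. φR_n = 0.75 × 0.6 × 70 × 0.26513 × 11.375 = 95.0 kips.
Base metal shear (0.3125 in plate): yield φR_n = 1.0×0.6×36×0.3125×11.375 = 76.8 kips; rupture φR_n = 0.75×0.6×58×0.3125×11.375 = 92.8 kips; take 76.8 kips (yield).
Tension yield (gross): A_g = 5.0625×0.3125 = 1.582 in². φR_n = 0.90 × 36 × 1.582 = 51.3 kips.
Governing: min(95.0, 76.8, 51.3) = 51.3 kips → gross-section yield.

51.3 kips (gross-section yield governs)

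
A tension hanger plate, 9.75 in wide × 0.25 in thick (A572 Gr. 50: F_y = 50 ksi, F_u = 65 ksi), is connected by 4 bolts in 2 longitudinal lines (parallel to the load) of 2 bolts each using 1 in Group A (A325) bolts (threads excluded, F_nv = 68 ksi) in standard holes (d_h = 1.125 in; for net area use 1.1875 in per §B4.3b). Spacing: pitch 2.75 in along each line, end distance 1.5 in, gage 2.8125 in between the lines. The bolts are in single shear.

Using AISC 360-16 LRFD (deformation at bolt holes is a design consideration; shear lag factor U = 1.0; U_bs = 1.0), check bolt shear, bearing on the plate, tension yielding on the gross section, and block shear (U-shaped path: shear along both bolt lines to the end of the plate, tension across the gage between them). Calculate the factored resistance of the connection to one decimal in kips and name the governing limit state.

55.9 kips (block shear governs)

Bolt shear: A_b = π(1)²/4 = 0.7854 in². φR_n = 0.75 × 68 × 0.7854 × 4 × 1 = 160.2 kips.
Bearing (0.25 in plate, F_u = 65 ksi): end bolts L_c = 1.5 − 1.125/2 = 0.9375, R_n = min(1.2×0.9375×0.25×65, 2.4×1×0.25×65) = 18.281 kips/bolt; interior L_c = 2.75 − 1.125 = 1.625, R_n = 31.688 kips/bolt. φR_n = 0.75 × (2×18.281 + 2×31.688) = 75.0 kips.
Tension yield (gross): A_g = 9.75×0.25 = 2.4375 in². φR_n = 0.90 × 50 × 2.4375 = 109.7 kips.
Block shear: shear path 2×[1.5+1×2.75] = 2×4.25 in, A_gv = 2.125, A_nv = 2×(4.25 − 1.5×1.1875)×0.25 = 1.2344 in²; tension across gage: (2.8125 − 1×1.1875)×0.25 = 0.40625 in². R_n = min(0.6×65×1.2344, 0.6×50×2.125) + 1.0×65×0.40625 = min(48.142, 63.75) + 26.406 = 74.548 kips. φR_n = 0.75 × 74.548 = 55.9 kips.
Governing: min(160.2, 75.0, 109.7, 55.9) = 55.9 kips → block shear.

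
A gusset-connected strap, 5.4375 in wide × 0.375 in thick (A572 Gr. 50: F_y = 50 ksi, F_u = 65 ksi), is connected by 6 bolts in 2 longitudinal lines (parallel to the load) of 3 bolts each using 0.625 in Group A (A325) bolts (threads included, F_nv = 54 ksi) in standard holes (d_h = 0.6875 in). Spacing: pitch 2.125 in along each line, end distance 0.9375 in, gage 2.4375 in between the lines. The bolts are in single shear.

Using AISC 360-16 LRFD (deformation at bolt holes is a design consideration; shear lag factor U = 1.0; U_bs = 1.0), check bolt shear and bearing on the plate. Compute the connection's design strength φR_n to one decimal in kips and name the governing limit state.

74.6 kips (bolt shear governs)

Bolt shear: A_b = π(0.625)²/4 = 0.3068 in². φR_n = 0.75 × 54 × 0.3068 × 6 × 1 = 74.6 kips.
Bearing (0.375 in plate, F_u = 65 ksi): end bolts L_c = 0.9375 − 0.6875/2 = 0.59375, R_n = min(1.2×0.59375×0.375×65, 2.4×0.625×0.375×65) = 17.367 kips/bolt; interior L_c = 2.125 − 0.6875 = 1.4375, R_n = 36.563 kips/bolt. φR_n = 0.75 × (2×17.367 + 4×36.563) = 135.7 kips.
Governing: min(74.6, 135.7) = 74.6 kips → bolt shear.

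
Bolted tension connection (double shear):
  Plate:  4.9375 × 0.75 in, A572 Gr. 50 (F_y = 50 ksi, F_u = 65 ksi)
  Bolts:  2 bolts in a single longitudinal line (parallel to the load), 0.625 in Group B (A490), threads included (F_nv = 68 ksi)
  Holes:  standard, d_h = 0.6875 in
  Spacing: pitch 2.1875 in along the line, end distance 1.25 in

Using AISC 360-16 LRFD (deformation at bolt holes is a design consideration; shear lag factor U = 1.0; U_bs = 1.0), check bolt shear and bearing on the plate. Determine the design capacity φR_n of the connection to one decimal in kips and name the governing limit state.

Bolt shear: A_b = π(0.625)²/4 = 0.3068 in². φR_n = 0.75 × 68 × 0.3068 × 2 × 2 = 62.6 kips.
Bearing (0.75 in plate, F_u = 65 ksi): end bolts L_c = 1.25 − 0.6875/2 = 0.90625, R_n = min(1.2×0.90625×0.75×65, 2.4×0.625×0.75×65) = 53.016 kips/bolt; interior L_c = 2.1875 − 0.6875 = 1.5, R_n = 73.125 kips/bolt. φR_n = 0.75 × (1×53.016 + 1×73.125) = 94.6 kips.
Governing: min(62.6, 94.6) = 62.6 kips → bolt shear.

62.6 kips (bolt shear governs)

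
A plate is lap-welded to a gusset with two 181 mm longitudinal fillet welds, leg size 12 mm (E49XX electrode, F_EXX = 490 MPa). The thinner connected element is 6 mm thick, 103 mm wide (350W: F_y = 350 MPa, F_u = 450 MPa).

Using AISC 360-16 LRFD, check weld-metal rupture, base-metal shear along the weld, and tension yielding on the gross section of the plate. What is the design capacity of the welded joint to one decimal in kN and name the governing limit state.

Weld metal: throat = 0.707×12 = 8.484 mm, L = 2×181 = 362 mm. φR_n = 0.75 × 0.6 × 490 × 8.484 × 362 = 677.2 kN.
Base metal shear (6 mm plate): yield φR_n = 1.0×0.6×350×6×362 = 456.1 kN; rupture φR_n = 0.75×0.6×450×6×362 = 439.8 kN; take 439.8 kN (rupture).
Tension yield (gross): A_g = 103×6 = 618 mm². φR_n = 0.90 × 350 × 618 = 194.7 kN.
Governing: min(677.2, 439.8, 194.7) = 194.7 kN → gross-section yield.

194.7 kN (gross-section yield governs)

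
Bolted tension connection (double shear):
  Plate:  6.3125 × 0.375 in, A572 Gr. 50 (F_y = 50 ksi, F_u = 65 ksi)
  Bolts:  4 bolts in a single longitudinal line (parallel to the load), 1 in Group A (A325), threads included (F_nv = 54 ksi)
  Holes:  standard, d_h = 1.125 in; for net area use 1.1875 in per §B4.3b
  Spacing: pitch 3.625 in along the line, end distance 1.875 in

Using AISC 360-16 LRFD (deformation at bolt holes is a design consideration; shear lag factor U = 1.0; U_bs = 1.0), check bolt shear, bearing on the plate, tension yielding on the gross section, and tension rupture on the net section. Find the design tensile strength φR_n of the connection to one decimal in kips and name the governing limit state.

Bolt shear: A_b = π(1)²/4 = 0.7854 in². φR_n = 0.75 × 54 × 0.7854 × 4 × 2 = 254.5 kips.
Bearing (0.375 in plate, F_u = 65 ksi): end bolts L_c = 1.875 − 1.125/2 = 1.3125, R_n = min(1.2×1.3125×0.375×65, 2.4×1×0.375×65) = 38.391 kips/bolt; interior L_c = 3.625 − 1.125 = 2.5, R_n = 58.5 kips/bolt. φR_n = 0.75 × (1×38.391 + 3×58.5) = 160.4 kips.
Tension yield (gross): A_g = 6.3125×0.375 = 2.3672 in². φR_n = 0.90 × 50 × 2.3672 = 106.5 kips.
Tension rupture (net): A_n = (6.3125 − 1×1.1875)×0.375 = 1.9219 in² (U = 1.0, A_e = A_n). φR_n = 0.75 × 65 × 1.9219 = 93.7 kips.
Governing: min(254.5, 160.4, 106.5, 93.7) = 93.7 kips → net-section rupture.

93.7 kips (net-section rupture governs)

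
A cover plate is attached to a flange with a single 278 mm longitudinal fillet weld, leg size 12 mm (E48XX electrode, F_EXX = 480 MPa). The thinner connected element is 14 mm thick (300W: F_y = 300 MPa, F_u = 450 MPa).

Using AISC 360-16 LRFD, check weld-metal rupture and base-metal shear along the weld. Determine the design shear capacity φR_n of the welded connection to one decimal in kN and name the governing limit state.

Weld metal: throat = 0.707×12 = 8.484 mm, L = 278 mm. φR_n = 0.75 × 0.6 × 480 × 8.484 × 278 = 509.4 kN.
Base metal shear (14 mm plate): yield φR_n = 1.0×0.6×300×14×278 = 700.6 kN; rupture φR_n = 0.75×0.6×450×14×278 = 788.1 kN; take 700.6 kN (yield).
Governing: min(509.4, 700.6) = 509.4 kN → weld metal.

509.4 kN (weld metal governs)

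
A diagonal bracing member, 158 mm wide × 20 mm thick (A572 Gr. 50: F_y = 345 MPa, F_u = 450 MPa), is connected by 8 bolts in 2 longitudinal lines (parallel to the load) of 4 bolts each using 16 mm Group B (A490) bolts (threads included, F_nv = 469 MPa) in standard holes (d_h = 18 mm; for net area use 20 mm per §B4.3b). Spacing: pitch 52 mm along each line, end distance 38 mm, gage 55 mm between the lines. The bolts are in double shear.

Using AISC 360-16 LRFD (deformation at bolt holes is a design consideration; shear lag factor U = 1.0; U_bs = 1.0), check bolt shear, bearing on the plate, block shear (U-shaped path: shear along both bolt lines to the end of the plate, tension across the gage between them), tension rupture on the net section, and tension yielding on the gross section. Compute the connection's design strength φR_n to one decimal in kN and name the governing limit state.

Bolt shear: A_b = π(16)²/4 = 201.06 mm². φR_n = 0.75 × 469 × 201.06 × 8 × 2 = 1131.6 kN.
Bearing (20 mm plate, F_u = 450 MPa): end bolts L_c = 38 − 18/2 = 29, R_n = min(1.2×29×20×450, 2.4×16×20×450) = 313.2 kN/bolt; interior L_c = 52 − 18 = 34, R_n = 345.6 kN/bolt. φR_n = 0.75 × (2×313.2 + 6×345.6) = 2025.0 kN.
Block shear: shear path 2×[38+3×52] = 2×194 mm, A_gv = 7760, A_nv = 2×(194 − 3.5×20)×20 = 4960 mm²; tension across gage: (55 − 1×20)×20 = 700 mm². R_n = min(0.6×450×4960, 0.6×345×7760) + 1.0×450×700 = min(1339.2, 1606.3) + 315 = 1654.2 kN. φR_n = 0.75 × 1654.2 = 1240.7 kN.
Tension rupture (net): A_n = (158 − 2×20)×20 = 2360 mm² (U = 1.0, A_e = A_n). φR_n = 0.75 × 450 × 2360 = 796.5 kN.
Tension yield (gross): A_g = 158×20 = 3160 mm². φR_n = 0.90 × 345 × 3160 = 981.2 kN.
Governing: min(1131.6, 2025.0, 1240.7, 796.5, 981.2) = 796.5 kN → net-section rupture.

796.5 kN (net-section rupture governs)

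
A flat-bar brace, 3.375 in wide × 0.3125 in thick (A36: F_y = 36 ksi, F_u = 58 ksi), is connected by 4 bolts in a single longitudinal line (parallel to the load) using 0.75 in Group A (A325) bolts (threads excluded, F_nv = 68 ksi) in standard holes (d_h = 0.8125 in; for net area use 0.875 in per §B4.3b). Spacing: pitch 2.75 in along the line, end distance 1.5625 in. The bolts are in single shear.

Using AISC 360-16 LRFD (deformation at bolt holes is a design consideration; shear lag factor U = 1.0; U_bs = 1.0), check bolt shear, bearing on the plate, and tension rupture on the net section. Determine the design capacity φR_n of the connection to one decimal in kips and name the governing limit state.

Bolt shear: A_b = π(0.75)²/4 = 0.44179 in². φR_n = 0.75 × 68 × 0.44179 × 4 × 1 = 90.1 kips.
Bearing (0.3125 in plate, F_u = 58 ksi): end bolts L_c = 1.5625 − 0.8125/2 = 1.15625, R_n = min(1.2×1.15625×0.3125×58, 2.4×0.75×0.3125×58) = 25.148 kips/bolt; interior L_c = 2.75 − 0.8125 = 1.9375, R_n = 32.625 kips/bolt. φR_n = 0.75 × (1×25.148 + 3×32.625) = 92.3 kips.
Tension rupture (net): A_n = (3.375 − 1×0.875)×0.3125 = 0.78125 in² (U = 1.0, A_e = A_n). φR_n = 0.75 × 58 × 0.78125 = 34.0 kips.
Governing: min(90.1, 92.3, 34.0) = 34.0 kips → net-section rupture.

34.0 kips (net-section rupture governs)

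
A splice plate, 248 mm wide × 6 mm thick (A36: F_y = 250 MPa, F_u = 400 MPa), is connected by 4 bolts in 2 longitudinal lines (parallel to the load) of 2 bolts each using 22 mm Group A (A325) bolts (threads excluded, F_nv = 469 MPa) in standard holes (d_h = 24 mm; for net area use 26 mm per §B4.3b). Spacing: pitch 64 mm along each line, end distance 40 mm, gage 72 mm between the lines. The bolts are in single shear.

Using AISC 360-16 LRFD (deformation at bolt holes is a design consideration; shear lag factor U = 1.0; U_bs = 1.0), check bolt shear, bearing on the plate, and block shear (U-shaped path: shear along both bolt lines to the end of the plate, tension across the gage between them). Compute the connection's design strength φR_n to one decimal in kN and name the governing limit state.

Bolt shear: A_b = π(22)²/4 = 380.13 mm². φR_n = 0.75 × 469 × 380.13 × 4 × 1 = 534.8 kN.
Bearing (6 mm plate, F_u = 400 MPa): end bolts L_c = 40 − 24/2 = 28, R_n = min(1.2×28×6×400, 2.4×22×6×400) = 80.64 kN/bolt; interior L_c = 64 − 24 = 40, R_n = 115.2 kN/bolt. φR_n = 0.75 × (2×80.64 + 2×115.2) = 293.8 kN.
Block shear: shear path 2×[40+1×64] = 2×104 mm, A_gv = 1248, A_nv = 2×(104 − 1.5×26)×6 = 780 mm²; tension across gage: (72 − 1×26)×6 = 276 mm². R_n = min(0.6×400×780, 0.6×250×1248) + 1.0×400×276 = min(187.2, 187.2) + 110.4 = 297.6 kN. φR_n = 0.75 × 297.6 = 223.2 kN.
Governing: min(534.8, 293.8, 223.2) = 223.2 kN → block shear.

223.2 kN (block shear governs)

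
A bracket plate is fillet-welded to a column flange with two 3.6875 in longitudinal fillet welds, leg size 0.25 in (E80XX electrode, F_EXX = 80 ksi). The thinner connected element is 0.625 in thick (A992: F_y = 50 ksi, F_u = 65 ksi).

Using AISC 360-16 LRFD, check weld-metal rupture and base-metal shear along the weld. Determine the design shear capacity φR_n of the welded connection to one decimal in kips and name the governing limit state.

46.9 kips (weld metal governs)

Weld metal: throat = 0.707×0.25 = 0.17675 in, L = 2×3.6875 = 7.375 in. φR_n = 0.75 × 0.6 × 80 × 0.17675 × 7.375 = 46.9 kips.
Base metal shear (0.625 in plate): yield φR_n = 1.0×0.6×50×0.625×7.375 = 138.3 kips; rupture φR_n = 0.75×0.6×65×0.625×7.375 = 134.8 kips; take 134.8 kips (rupture).
Governing: min(46.9, 134.8) = 46.9 kips → weld metal.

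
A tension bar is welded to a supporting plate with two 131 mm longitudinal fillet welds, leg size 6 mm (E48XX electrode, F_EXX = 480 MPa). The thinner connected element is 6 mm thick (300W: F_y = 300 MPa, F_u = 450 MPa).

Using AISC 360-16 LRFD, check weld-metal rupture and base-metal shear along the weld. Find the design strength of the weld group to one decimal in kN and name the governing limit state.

240.1 kN (weld metal governs)

Weld metal: throat = 0.707×6 = 4.242 mm, L = 2×131 = 262 mm. φR_n = 0.75 × 0.6 × 480 × 4.242 × 262 = 240.1 kN.
Base metal shear (6 mm plate): yield φR_n = 1.0×0.6×300×6×262 = 283.0 kN; rupture φR_n = 0.75×0.6×450×6×262 = 318.3 kN; take 283.0 kN (yield).
Governing: min(240.1, 283.0) = 240.1 kN → weld metal.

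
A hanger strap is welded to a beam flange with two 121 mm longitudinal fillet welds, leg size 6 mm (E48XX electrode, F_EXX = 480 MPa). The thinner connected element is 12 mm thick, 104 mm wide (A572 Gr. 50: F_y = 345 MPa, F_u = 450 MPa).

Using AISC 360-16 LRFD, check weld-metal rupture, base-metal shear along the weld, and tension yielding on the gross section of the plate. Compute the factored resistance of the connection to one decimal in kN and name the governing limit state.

221.7 kN (weld metal governs)

Weld metal: throat = 0.707×6 = 4.242 mm, L = 2×121 = 242 mm. φR_n = 0.75 × 0.6 × 480 × 4.242 × 242 = 221.7 kN.
Base metal shear (12 mm plate): yield φR_n = 1.0×0.6×345×12×242 = 601.1 kN; rupture φR_n = 0.75×0.6×450×12×242 = 588.1 kN; take 588.1 kN (rupture).
Tension yield (gross): A_g = 104×12 = 1248 mm². φR_n = 0.90 × 345 × 1248 = 387.5 kN.
Governing: min(221.7, 588.1, 387.5) = 221.7 kN → weld metal.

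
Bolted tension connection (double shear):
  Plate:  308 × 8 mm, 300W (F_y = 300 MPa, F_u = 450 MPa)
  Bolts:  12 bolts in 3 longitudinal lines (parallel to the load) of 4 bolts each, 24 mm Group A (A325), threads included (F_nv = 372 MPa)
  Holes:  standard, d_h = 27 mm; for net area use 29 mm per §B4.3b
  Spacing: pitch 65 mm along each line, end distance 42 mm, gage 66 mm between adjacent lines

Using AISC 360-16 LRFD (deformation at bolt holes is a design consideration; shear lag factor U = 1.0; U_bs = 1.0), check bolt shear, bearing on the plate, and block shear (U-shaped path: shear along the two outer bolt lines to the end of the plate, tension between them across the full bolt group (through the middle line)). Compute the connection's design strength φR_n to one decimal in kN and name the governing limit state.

638.8 kN (block shear governs)

Bolt shear: A_b = π(24)²/4 = 452.39 mm². φR_n = 0.75 × 372 × 452.39 × 12 × 2 = 3029.2 kN.
Bearing (8 mm plate, F_u = 450 MPa): end bolts L_c = 42 − 27/2 = 28.5, R_n = min(1.2×28.5×8×450, 2.4×24×8×450) = 123.12 kN/bolt; interior L_c = 65 − 27 = 38, R_n = 164.16 kN/bolt. φR_n = 0.75 × (3×123.12 + 9×164.16) = 1385.1 kN.
Block shear: shear path 2×[42+3×65] = 2×237 mm, A_gv = 3792, A_nv = 2×(237 − 3.5×29)×8 = 2168 mm²; tension across gage: (132 − 2×29)×8 = 592 mm². R_n = min(0.6×450×2168, 0.6×300×3792) + 1.0×450×592 = min(585.36, 682.56) + 266.4 = 851.76 kN. φR_n = 0.75 × 851.76 = 638.8 kN.
Governing: min(3029.2, 1385.1, 638.8) = 638.8 kN → block shear.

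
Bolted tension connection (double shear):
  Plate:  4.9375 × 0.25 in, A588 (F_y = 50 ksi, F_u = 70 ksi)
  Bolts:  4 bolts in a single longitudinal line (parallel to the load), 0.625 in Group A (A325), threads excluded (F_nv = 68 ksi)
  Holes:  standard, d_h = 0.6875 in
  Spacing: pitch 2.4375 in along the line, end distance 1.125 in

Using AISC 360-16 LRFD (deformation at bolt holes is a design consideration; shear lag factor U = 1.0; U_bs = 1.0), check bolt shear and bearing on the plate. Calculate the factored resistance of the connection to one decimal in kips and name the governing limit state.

71.4 kips (bearing governs)

Bolt shear: A_b = π(0.625)²/4 = 0.3068 in². φR_n = 0.75 × 68 × 0.3068 × 4 × 2 = 125.2 kips.
Bearing (0.25 in plate, F_u = 70 ksi): end bolts L_c = 1.125 − 0.6875/2 = 0.78125, R_n = min(1.2×0.78125×0.25×70, 2.4×0.625×0.25×70) = 16.406 kips/bolt; interior L_c = 2.4375 − 0.6875 = 1.75, R_n = 26.25 kips/bolt. φR_n = 0.75 × (1×16.406 + 3×26.25) = 71.4 kips.
Governing: min(125.2, 71.4) = 71.4 kips → bearing.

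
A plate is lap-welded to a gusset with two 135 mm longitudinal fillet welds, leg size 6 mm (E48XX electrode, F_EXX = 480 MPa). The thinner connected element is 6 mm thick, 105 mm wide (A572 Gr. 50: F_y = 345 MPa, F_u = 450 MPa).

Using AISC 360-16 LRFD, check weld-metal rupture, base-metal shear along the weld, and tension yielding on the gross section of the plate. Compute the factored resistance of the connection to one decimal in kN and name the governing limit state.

195.6 kN (gross-section yield governs)

Weld metal: throat = 0.707×6 = 4.242 mm, L = 2×135 = 270 mm. φR_n = 0.75 × 0.6 × 480 × 4.242 × 270 = 247.4 kN.
Base metal shear (6 mm plate): yield φR_n = 1.0×0.6×345×6×270 = 335.3 kN; rupture φR_n = 0.75×0.6×450×6×270 = 328.1 kN; take 328.1 kN (rupture).
Tension yield (gross): A_g = 105×6 = 630 mm². φR_n = 0.90 × 345 × 630 = 195.6 kN.
Governing: min(247.4, 328.1, 195.6) = 195.6 kN → gross-section yield.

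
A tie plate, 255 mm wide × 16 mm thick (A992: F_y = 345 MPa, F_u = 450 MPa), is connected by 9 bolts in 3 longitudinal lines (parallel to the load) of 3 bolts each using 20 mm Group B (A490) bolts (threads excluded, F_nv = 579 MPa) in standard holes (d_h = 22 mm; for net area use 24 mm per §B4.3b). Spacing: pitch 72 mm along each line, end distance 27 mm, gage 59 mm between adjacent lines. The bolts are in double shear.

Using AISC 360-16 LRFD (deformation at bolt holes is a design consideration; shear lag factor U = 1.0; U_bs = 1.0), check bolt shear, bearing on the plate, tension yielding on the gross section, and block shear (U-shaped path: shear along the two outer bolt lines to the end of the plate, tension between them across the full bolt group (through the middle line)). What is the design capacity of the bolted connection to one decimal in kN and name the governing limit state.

1097.3 kN (block shear governs)

Bolt shear: A_b = π(20)²/4 = 314.16 mm². φR_n = 0.75 × 579 × 314.16 × 9 × 2 = 2455.6 kN.
Bearing (16 mm plate, F_u = 450 MPa): end bolts L_c = 27 − 22/2 = 16, R_n = min(1.2×16×16×450, 2.4×20×16×450) = 138.24 kN/bolt; interior L_c = 72 − 22 = 50, R_n = 345.6 kN/bolt. φR_n = 0.75 × (3×138.24 + 6×345.6) = 1866.2 kN.
Tension yield (gross): A_g = 255×16 = 4080 mm². φR_n = 0.90 × 345 × 4080 = 1266.8 kN.
Block shear: shear path 2×[27+2×72] = 2×171 mm, A_gv = 5472, A_nv = 2×(171 − 2.5×24)×16 = 3552 mm²; tension across gage: (118 − 2×24)×16 = 1120 mm². R_n = min(0.6×450×3552, 0.6×345×5472) + 1.0×450×1120 = min(959.04, 1132.7) + 504 = 1463 kN. φR_n = 0.75 × 1463 = 1097.3 kN.
Governing: min(2455.6, 1866.2, 1266.8, 1097.3) = 1097.3 kN → block shear.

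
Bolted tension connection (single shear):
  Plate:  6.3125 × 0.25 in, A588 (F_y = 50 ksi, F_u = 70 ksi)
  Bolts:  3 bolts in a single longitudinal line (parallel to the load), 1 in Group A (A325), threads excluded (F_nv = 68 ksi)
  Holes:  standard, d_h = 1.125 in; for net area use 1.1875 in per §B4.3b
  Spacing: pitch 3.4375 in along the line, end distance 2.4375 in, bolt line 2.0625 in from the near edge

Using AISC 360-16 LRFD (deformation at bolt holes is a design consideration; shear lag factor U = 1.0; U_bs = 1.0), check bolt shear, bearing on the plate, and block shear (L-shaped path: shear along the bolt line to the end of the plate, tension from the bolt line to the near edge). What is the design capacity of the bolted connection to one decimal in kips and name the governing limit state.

Bolt shear: A_b = π(1)²/4 = 0.7854 in². φR_n = 0.75 × 68 × 0.7854 × 3 × 1 = 120.2 kips.
Bearing (0.25 in plate, F_u = 70 ksi): end bolts L_c = 2.4375 − 1.125/2 = 1.875, R_n = min(1.2×1.875×0.25×70, 2.4×1×0.25×70) = 39.375 kips/bolt; interior L_c = 3.4375 − 1.125 = 2.3125, R_n = 42 kips/bolt. φR_n = 0.75 × (1×39.375 + 2×42) = 92.5 kips.
Block shear: shear path 1×[2.4375+2×3.4375] = 1×9.3125 in, A_gv = 2.3281, A_nv = 1×(9.3125 − 2.5×1.1875)×0.25 = 1.5859 in²; tension to near edge: (2.0625 − 0.5×1.1875)×0.25 = 0.36719 in². R_n = min(0.6×70×1.5859, 0.6×50×2.3281) + 1.0×70×0.36719 = min(66.608, 69.843) + 25.703 = 92.311 kips. φR_n = 0.75 × 92.311 = 69.2 kips.
Governing: min(120.2, 92.5, 69.2) = 69.2 kips → block shear.

69.2 kips (block shear governs)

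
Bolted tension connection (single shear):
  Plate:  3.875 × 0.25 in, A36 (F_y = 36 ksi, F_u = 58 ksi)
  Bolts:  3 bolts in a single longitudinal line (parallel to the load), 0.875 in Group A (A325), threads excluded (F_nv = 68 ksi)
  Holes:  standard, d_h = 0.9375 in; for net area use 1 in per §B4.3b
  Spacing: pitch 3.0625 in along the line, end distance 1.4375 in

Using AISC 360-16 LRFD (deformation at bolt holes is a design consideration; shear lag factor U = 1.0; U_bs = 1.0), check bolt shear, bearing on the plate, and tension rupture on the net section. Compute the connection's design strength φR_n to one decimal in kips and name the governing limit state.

31.3 kips (net-section rupture governs)

Bolt shear: A_b = π(0.875)²/4 = 0.60132 in². φR_n = 0.75 × 68 × 0.60132 × 3 × 1 = 92.0 kips.
Bearing (0.25 in plate, F_u = 58 ksi): end bolts L_c = 1.4375 − 0.9375/2 = 0.96875, R_n = min(1.2×0.96875×0.25×58, 2.4×0.875×0.25×58) = 16.856 kips/bolt; interior L_c = 3.0625 − 0.9375 = 2.125, R_n = 30.45 kips/bolt. φR_n = 0.75 × (1×16.856 + 2×30.45) = 58.3 kips.
Tension rupture (net): A_n = (3.875 − 1×1)×0.25 = 0.71875 in² (U = 1.0, A_e = A_n). φR_n = 0.75 × 58 × 0.71875 = 31.3 kips.
Governing: min(92.0, 58.3, 31.3) = 31.3 kips → net-section rupture.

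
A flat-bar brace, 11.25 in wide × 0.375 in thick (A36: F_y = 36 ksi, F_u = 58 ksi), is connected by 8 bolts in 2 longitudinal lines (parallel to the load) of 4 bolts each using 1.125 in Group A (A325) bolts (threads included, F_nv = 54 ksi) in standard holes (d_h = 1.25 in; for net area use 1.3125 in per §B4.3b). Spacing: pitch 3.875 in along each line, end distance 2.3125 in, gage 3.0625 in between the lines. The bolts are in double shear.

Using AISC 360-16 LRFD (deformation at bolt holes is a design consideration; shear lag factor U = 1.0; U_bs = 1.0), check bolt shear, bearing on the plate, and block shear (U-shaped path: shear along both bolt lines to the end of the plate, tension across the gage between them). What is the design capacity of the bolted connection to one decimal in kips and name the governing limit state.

197.9 kips (block shear governs)

Bolt shear: A_b = π(1.125)²/4 = 0.99402 in². φR_n = 0.75 × 54 × 0.99402 × 8 × 2 = 644.1 kips.
Bearing (0.375 in plate, F_u = 58 ksi): end bolts L_c = 2.3125 − 1.25/2 = 1.6875, R_n = min(1.2×1.6875×0.375×58, 2.4×1.125×0.375×58) = 44.044 kips/bolt; interior L_c = 3.875 − 1.25 = 2.625, R_n = 58.725 kips/bolt. φR_n = 0.75 × (2×44.044 + 6×58.725) = 330.3 kips.
Block shear: shear path 2×[2.3125+3×3.875] = 2×13.9375 in, A_gv = 10.453, A_nv = 2×(13.9375 − 3.5×1.3125)×0.375 = 7.0078 in²; tension across gage: (3.0625 − 1×1.3125)×0.375 = 0.65625 in². R_n = min(0.6×58×7.0078, 0.6×36×10.453) + 1.0×58×0.65625 = min(243.87, 225.78) + 38.063 = 263.84 kips. φR_n = 0.75 × 263.84 = 197.9 kips.
Governing: min(644.1, 330.3, 197.9) = 197.9 kips → block shear.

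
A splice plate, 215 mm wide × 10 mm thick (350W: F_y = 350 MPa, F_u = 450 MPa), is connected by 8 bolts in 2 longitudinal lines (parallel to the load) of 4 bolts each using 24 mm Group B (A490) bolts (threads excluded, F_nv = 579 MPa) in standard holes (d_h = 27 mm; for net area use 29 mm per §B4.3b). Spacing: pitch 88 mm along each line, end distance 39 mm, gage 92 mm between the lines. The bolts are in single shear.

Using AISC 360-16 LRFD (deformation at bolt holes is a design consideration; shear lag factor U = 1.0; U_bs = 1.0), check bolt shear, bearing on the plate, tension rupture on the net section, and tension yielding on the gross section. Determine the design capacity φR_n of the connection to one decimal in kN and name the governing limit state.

Bolt shear: A_b = π(24)²/4 = 452.39 mm². φR_n = 0.75 × 579 × 452.39 × 8 × 1 = 1571.6 kN.
Bearing (10 mm plate, F_u = 450 MPa): end bolts L_c = 39 − 27/2 = 25.5, R_n = min(1.2×25.5×10×450, 2.4×24×10×450) = 137.7 kN/bolt; interior L_c = 88 − 27 = 61, R_n = 259.2 kN/bolt. φR_n = 0.75 × (2×137.7 + 6×259.2) = 1373.0 kN.
Tension rupture (net): A_n = (215 − 2×29)×10 = 1570 mm² (U = 1.0, A_e = A_n). φR_n = 0.75 × 450 × 1570 = 529.9 kN.
Tension yield (gross): A_g = 215×10 = 2150 mm². φR_n = 0.90 × 350 × 2150 = 677.3 kN.
Governing: min(1571.6, 1373.0, 529.9, 677.3) = 529.9 kN → net-section rupture.

529.9 kN (net-section rupture governs)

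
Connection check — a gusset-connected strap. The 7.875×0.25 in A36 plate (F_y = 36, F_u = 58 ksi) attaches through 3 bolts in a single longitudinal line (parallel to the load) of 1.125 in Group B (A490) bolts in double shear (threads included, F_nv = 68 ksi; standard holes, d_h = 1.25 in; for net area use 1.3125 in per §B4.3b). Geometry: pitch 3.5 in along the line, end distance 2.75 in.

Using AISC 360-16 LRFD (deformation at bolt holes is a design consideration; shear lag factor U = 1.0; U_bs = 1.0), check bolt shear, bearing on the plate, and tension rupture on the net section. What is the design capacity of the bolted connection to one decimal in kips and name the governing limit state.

Bolt shear: A_b = π(1.125)²/4 = 0.99402 in². φR_n = 0.75 × 68 × 0.99402 × 3 × 2 = 304.2 kips.
Bearing (0.25 in plate, F_u = 58 ksi): end bolts L_c = 2.75 − 1.25/2 = 2.125, R_n = min(1.2×2.125×0.25×58, 2.4×1.125×0.25×58) = 36.975 kips/bolt; interior L_c = 3.5 − 1.25 = 2.25, R_n = 39.15 kips/bolt. φR_n = 0.75 × (1×36.975 + 2×39.15) = 86.5 kips.
Tension rupture (net): A_n = (7.875 − 1×1.3125)×0.25 = 1.6406 in² (U = 1.0, A_e = A_n). φR_n = 0.75 × 58 × 1.6406 = 71.4 kips.
Governing: min(304.2, 86.5, 71.4) = 71.4 kips → net-section rupture.

71.4 kips (net-section rupture governs)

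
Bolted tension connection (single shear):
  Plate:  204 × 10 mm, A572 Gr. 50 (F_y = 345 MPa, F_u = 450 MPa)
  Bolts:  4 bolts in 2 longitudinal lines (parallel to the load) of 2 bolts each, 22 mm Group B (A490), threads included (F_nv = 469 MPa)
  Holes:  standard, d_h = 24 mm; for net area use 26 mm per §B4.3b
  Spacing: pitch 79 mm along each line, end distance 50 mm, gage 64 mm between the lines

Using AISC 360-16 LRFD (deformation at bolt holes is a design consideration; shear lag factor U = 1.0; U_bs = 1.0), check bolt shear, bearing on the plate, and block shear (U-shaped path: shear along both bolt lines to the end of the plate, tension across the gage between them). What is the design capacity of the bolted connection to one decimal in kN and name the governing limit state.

Bolt shear: A_b = π(22)²/4 = 380.13 mm². φR_n = 0.75 × 469 × 380.13 × 4 × 1 = 534.8 kN.
Bearing (10 mm plate, F_u = 450 MPa): end bolts L_c = 50 − 24/2 = 38, R_n = min(1.2×38×10×450, 2.4×22×10×450) = 205.2 kN/bolt; interior L_c = 79 − 24 = 55, R_n = 237.6 kN/bolt. φR_n = 0.75 × (2×205.2 + 2×237.6) = 664.2 kN.
Block shear: shear path 2×[50+1×79] = 2×129 mm, A_gv = 2580, A_nv = 2×(129 − 1.5×26)×10 = 1800 mm²; tension across gage: (64 − 1×26)×10 = 380 mm². R_n = min(0.6×450×1800, 0.6×345×2580) + 1.0×450×380 = min(486, 534.06) + 171 = 657 kN. φR_n = 0.75 × 657 = 492.8 kN.
Governing: min(534.8, 664.2, 492.8) = 492.8 kN → block shear.

492.8 kN (block shear governs)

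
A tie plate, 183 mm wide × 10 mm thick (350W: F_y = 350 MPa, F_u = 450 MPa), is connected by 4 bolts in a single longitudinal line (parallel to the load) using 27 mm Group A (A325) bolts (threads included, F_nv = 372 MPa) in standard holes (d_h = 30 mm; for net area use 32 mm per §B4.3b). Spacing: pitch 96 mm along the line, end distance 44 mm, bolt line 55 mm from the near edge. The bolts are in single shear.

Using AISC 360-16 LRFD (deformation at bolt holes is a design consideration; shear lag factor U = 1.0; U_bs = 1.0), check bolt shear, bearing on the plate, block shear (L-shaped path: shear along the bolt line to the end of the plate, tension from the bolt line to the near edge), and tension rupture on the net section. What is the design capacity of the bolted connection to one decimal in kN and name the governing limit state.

Bolt shear: A_b = π(27)²/4 = 572.56 mm². φR_n = 0.75 × 372 × 572.56 × 4 × 1 = 639.0 kN.
Bearing (10 mm plate, F_u = 450 MPa): end bolts L_c = 44 − 30/2 = 29, R_n = min(1.2×29×10×450, 2.4×27×10×450) = 156.6 kN/bolt; interior L_c = 96 − 30 = 66, R_n = 291.6 kN/bolt. φR_n = 0.75 × (1×156.6 + 3×291.6) = 773.6 kN.
Block shear: shear path 1×[44+3×96] = 1×332 mm, A_gv = 3320, A_nv = 1×(332 − 3.5×32)×10 = 2200 mm²; tension to near edge: (55 − 0.5×32)×10 = 390 mm². R_n = min(0.6×450×2200, 0.6×350×3320) + 1.0×450×390 = min(594, 697.2) + 175.5 = 769.5 kN. φR_n = 0.75 × 769.5 = 577.1 kN.
Tension rupture (net): A_n = (183 − 1×32)×10 = 1510 mm² (U = 1.0, A_e = A_n). φR_n = 0.75 × 450 × 1510 = 509.6 kN.
Governing: min(639.0, 773.6, 577.1, 509.6) = 509.6 kN → net-section rupture.

509.6 kN (net-section rupture governs)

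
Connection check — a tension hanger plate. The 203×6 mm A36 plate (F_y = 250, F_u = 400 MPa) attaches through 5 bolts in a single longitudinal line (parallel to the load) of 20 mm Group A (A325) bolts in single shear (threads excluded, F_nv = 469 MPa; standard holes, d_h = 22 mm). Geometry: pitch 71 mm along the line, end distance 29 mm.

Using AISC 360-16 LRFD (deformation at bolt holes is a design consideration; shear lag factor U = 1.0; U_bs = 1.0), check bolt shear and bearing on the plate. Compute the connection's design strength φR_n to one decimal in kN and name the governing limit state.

384.5 kN (bearing governs)

Bolt shear: A_b = π(20)²/4 = 314.16 mm². φR_n = 0.75 × 469 × 314.16 × 5 × 1 = 552.5 kN.
Bearing (6 mm plate, F_u = 400 MPa): end bolts L_c = 29 − 22/2 = 18, R_n = min(1.2×18×6×400, 2.4×20×6×400) = 51.84 kN/bolt; interior L_c = 71 − 22 = 49, R_n = 115.2 kN/bolt. φR_n = 0.75 × (1×51.84 + 4×115.2) = 384.5 kN.
Governing: min(552.5, 384.5) = 384.5 kN → bearing.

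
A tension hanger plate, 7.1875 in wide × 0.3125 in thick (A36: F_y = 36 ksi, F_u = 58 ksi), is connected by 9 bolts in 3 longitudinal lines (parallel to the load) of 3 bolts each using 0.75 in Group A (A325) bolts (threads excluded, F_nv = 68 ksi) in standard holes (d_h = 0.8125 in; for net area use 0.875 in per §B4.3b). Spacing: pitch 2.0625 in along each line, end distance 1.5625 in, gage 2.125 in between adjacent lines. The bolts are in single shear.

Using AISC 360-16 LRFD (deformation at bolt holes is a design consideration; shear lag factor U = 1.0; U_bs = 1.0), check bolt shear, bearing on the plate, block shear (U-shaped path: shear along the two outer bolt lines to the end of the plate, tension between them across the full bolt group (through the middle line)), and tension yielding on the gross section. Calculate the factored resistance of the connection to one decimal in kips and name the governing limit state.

72.8 kips (gross-section yield governs)

Bolt shear: A_b = π(0.75)²/4 = 0.44179 in². φR_n = 0.75 × 68 × 0.44179 × 9 × 1 = 202.8 kips.
Bearing (0.3125 in plate, F_u = 58 ksi): end bolts L_c = 1.5625 − 0.8125/2 = 1.15625, R_n = min(1.2×1.15625×0.3125×58, 2.4×0.75×0.3125×58) = 25.148 kips/bolt; interior L_c = 2.0625 − 0.8125 = 1.25, R_n = 27.188 kips/bolt. φR_n = 0.75 × (3×25.148 + 6×27.188) = 178.9 kips.
Block shear: shear path 2×[1.5625+2×2.0625] = 2×5.6875 in, A_gv = 3.5547, A_nv = 2×(5.6875 − 2.5×0.875)×0.3125 = 2.1875 in²; tension across gage: (4.25 − 2×0.875)×0.3125 = 0.78125 in². R_n = min(0.6×58×2.1875, 0.6×36×3.5547) + 1.0×58×0.78125 = min(76.125, 76.782) + 45.313 = 121.44 kips. φR_n = 0.75 × 121.44 = 91.1 kips.
Tension yield (gross): A_g = 7.1875×0.3125 = 2.2461 in². φR_n = 0.90 × 36 × 2.2461 = 72.8 kips.
Governing: min(202.8, 178.9, 91.1, 72.8) = 72.8 kips → gross-section yield.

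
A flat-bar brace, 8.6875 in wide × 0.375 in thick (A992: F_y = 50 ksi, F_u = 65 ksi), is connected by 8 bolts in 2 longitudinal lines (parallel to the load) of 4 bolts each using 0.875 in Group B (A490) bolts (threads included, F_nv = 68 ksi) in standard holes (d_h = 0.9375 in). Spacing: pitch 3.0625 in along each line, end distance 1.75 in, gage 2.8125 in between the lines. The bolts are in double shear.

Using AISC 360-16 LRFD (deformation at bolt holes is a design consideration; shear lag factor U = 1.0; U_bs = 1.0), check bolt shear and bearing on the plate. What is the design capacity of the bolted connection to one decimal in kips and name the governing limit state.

Bolt shear: A_b = π(0.875)²/4 = 0.60132 in². φR_n = 0.75 × 68 × 0.60132 × 8 × 2 = 490.7 kips.
Bearing (0.375 in plate, F_u = 65 ksi): end bolts L_c = 1.75 − 0.9375/2 = 1.28125, R_n = min(1.2×1.28125×0.375×65, 2.4×0.875×0.375×65) = 37.477 kips/bolt; interior L_c = 3.0625 − 0.9375 = 2.125, R_n = 51.188 kips/bolt. φR_n = 0.75 × (2×37.477 + 6×51.188) = 286.6 kips.
Governing: min(490.7, 286.6) = 286.6 kips → bearing.

286.6 kips (bearing governs)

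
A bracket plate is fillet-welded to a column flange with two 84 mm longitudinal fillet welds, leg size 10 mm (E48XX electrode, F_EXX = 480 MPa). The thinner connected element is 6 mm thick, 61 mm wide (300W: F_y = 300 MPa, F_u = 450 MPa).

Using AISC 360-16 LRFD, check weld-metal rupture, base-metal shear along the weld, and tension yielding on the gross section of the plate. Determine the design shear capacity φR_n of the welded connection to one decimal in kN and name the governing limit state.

98.8 kN (gross-section yield governs)

Weld metal: throat = 0.707×10 = 7.07 mm, L = 2×84 = 168 mm. φR_n = 0.75 × 0.6 × 480 × 7.07 × 168 = 256.6 kN.
Base metal shear (6 mm plate): yield φR_n = 1.0×0.6×300×6×168 = 181.4 kN; rupture φR_n = 0.75×0.6×450×6×168 = 204.1 kN; take 181.4 kN (yield).
Tension yield (gross): A_g = 61×6 = 366 mm². φR_n = 0.90 × 300 × 366 = 98.8 kN.
Governing: min(256.6, 181.4, 98.8) = 98.8 kN → gross-section yield.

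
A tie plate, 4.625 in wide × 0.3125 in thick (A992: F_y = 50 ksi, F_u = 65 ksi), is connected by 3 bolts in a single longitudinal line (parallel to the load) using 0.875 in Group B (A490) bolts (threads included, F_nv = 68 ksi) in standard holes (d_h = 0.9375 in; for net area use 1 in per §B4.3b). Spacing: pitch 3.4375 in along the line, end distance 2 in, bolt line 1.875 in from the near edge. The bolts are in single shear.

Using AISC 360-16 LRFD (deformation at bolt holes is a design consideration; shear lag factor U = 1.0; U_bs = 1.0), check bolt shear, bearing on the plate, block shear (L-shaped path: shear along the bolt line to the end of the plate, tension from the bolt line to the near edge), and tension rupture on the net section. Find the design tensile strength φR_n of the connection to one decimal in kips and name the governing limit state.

55.2 kips (net-section rupture governs)

Bolt shear: A_b = π(0.875)²/4 = 0.60132 in². φR_n = 0.75 × 68 × 0.60132 × 3 × 1 = 92.0 kips.
Bearing (0.3125 in plate, F_u = 65 ksi): end bolts L_c = 2 − 0.9375/2 = 1.53125, R_n = min(1.2×1.53125×0.3125×65, 2.4×0.875×0.3125×65) = 37.324 kips/bolt; interior L_c = 3.4375 − 0.9375 = 2.5, R_n = 42.656 kips/bolt. φR_n = 0.75 × (1×37.324 + 2×42.656) = 92.0 kips.
Block shear: shear path 1×[2+2×3.4375] = 1×8.875 in, A_gv = 2.7734, A_nv = 1×(8.875 − 2.5×1)×0.3125 = 1.9922 in²; tension to near edge: (1.875 − 0.5×1)×0.3125 = 0.42969 in². R_n = min(0.6×65×1.9922, 0.6×50×2.7734) + 1.0×65×0.42969 = min(77.696, 83.202) + 27.93 = 105.63 kips. φR_n = 0.75 × 105.63 = 79.2 kips.
Tension rupture (net): A_n = (4.625 − 1×1)×0.3125 = 1.1328 in² (U = 1.0, A_e = A_n). φR_n = 0.75 × 65 × 1.1328 = 55.2 kips.
Governing: min(92.0, 92.0, 79.2, 55.2) = 55.2 kips → net-section rupture.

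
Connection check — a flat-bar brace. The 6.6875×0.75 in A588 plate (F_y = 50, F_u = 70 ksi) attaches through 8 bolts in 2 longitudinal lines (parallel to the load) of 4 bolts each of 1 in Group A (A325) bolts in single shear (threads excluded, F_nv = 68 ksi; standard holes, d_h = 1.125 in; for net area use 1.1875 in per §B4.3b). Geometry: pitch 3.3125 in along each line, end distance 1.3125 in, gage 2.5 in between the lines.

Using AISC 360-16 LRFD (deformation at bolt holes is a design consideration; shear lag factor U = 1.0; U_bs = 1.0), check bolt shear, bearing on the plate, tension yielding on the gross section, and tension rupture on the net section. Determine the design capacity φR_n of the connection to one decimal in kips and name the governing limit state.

169.8 kips (net-section rupture governs)

Bolt shear: A_b = π(1)²/4 = 0.7854 in². φR_n = 0.75 × 68 × 0.7854 × 8 × 1 = 320.4 kips.
Bearing (0.75 in plate, F_u = 70 ksi): end bolts L_c = 1.3125 − 1.125/2 = 0.75, R_n = min(1.2×0.75×0.75×70, 2.4×1×0.75×70) = 47.25 kips/bolt; interior L_c = 3.3125 − 1.125 = 2.1875, R_n = 126 kips/bolt. φR_n = 0.75 × (2×47.25 + 6×126) = 637.9 kips.
Tension yield (gross): A_g = 6.6875×0.75 = 5.0156 in². φR_n = 0.90 × 50 × 5.0156 = 225.7 kips.
Tension rupture (net): A_n = (6.6875 − 2×1.1875)×0.75 = 3.2344 in² (U = 1.0, A_e = A_n). φR_n = 0.75 × 70 × 3.2344 = 169.8 kips.
Governing: min(320.4, 637.9, 225.7, 169.8) = 169.8 kips → net-section rupture.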